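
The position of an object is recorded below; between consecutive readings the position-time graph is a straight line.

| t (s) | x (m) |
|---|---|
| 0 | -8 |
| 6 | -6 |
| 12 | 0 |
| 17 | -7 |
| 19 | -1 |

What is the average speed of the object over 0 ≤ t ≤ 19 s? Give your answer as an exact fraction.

Average speed = (total path length)/(elapsed time); on a piecewise-linear x-t graph the path length is Σ|Δx|.
0–6 s: |Δx| = |-6 − -8| = 2 m
6–12 s: |Δx| = |0 − -6| = 6 m
12–17 s: |Δx| = |-7 − 0| = 7 m
17–19 s: |Δx| = |-1 − -7| = 6 m
Total path = 21 m; average speed = 21/19 = 21/19 m/s.

21/19 m/s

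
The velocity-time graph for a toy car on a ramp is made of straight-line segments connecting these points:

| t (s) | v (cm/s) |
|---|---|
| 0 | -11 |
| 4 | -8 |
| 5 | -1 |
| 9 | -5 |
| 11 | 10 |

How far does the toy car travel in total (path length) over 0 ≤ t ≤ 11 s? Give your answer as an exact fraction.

377/6 cm

Distance (not displacement) is the total path length: add the absolute areas under v-t.
0–4 s: |½(-11 + -8)(4)| = 38 cm
4–5 s: |½(-8 + -1)(1)| = 4.5 cm
5–9 s: |½(-1 + -5)(4)| = 12 cm
9–11 s: v = 0 at t = 29/3 s; triangle areas 5/3 + 20/3 = 25/3 cm
Total distance = 377/6 cm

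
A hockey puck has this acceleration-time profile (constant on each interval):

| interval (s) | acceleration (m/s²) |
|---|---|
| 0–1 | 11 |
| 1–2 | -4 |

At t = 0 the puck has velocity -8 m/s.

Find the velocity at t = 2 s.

Δv equals the area under the a-t graph; then v = v₀ + Δv.
0–1 s: 11 × 1 = 11 m/s
1–2 s: -4 × 1 = -4 m/s
Δv = 7 m/s, so v(2) = -8 + (7) = -1 m/s.

-1 m/s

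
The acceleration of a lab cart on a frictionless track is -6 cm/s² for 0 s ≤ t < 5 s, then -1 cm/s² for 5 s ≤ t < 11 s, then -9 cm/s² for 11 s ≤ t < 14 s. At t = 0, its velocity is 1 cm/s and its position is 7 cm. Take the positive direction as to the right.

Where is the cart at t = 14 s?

-400.5 cm

On each constant-a segment, Δv = aΔt and Δx = v₀Δt + ½aΔt²; chain segment to segment.
0–5 s: v starts 1 cm/s; Δx = 1·5 + ½·-6·5² = -70 cm; v ends -29 cm/s.
5–11 s: v starts -29 cm/s; Δx = -29·6 + ½·-1·6² = -192 cm; v ends -35 cm/s.
11–14 s: v starts -35 cm/s; Δx = -35·3 + ½·-9·3² = -145.5 cm; v ends -62 cm/s.
x(14) = 7 + Σ Δx = -400.5 cm.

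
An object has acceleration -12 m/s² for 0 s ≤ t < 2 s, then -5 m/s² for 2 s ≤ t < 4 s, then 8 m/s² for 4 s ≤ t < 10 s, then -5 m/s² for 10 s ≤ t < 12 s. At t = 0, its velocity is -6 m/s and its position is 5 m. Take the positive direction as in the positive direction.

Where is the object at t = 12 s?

On each constant-a segment, Δv = aΔt and Δx = v₀Δt + ½aΔt²; chain segment to segment.
0–2 s: v starts -6 m/s; Δx = -6·2 + ½·-12·2² = -36 m; v ends -30 m/s.
2–4 s: v starts -30 m/s; Δx = -30·2 + ½·-5·2² = -70 m; v ends -40 m/s.
4–10 s: v starts -40 m/s; Δx = -40·6 + ½·8·6² = -96 m; v ends 8 m/s.
10–12 s: v starts 8 m/s; Δx = 8·2 + ½·-5·2² = 6 m; v ends -2 m/s.
x(12) = 5 + Σ Δx = -191 m.

-191 m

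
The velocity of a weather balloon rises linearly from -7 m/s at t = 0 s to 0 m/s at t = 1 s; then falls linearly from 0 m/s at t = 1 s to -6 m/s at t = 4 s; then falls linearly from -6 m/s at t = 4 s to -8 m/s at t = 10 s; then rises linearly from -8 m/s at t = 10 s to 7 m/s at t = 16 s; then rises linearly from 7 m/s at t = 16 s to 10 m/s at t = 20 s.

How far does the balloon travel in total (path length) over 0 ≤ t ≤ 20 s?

111.1 m

Total distance travelled is ∫|v| dt — sum the magnitudes of each area piece.
0–1 s: |½(-7 + 0)(1)| = 3.5 m
1–4 s: |½(0 + -6)(3)| = 9 m
4–10 s: |½(-6 + -8)(6)| = 42 m
10–16 s: v = 0 at t = 13.2 s; triangle areas 12.8 + 9.8 = 22.6 m
16–20 s: |½(7 + 10)(4)| = 34 m
Total distance = 111.1 m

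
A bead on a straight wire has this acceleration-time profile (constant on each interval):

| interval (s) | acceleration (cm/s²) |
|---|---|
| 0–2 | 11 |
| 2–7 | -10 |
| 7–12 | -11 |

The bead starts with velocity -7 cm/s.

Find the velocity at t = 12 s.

-90 cm/s

Δv equals the area under the a-t graph; then v = v₀ + Δv.
0–2 s: 11 × 2 = 22 cm/s
2–7 s: -10 × 5 = -50 cm/s
7–12 s: -11 × 5 = -55 cm/s
Δv = -83 cm/s, so v(12) = -7 + (-83) = -90 cm/s.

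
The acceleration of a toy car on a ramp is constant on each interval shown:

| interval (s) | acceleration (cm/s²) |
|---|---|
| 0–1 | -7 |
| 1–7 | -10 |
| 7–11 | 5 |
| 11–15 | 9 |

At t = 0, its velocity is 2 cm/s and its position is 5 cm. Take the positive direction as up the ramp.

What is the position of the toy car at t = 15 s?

On each constant-a segment, Δv = aΔt and Δx = v₀Δt + ½aΔt²; chain segment to segment.
0–1 s: v starts 2 cm/s; Δx = 2·1 + ½·-7·1² = -1.5 cm; v ends -5 cm/s.
1–7 s: v starts -5 cm/s; Δx = -5·6 + ½·-10·6² = -210 cm; v ends -65 cm/s.
7–11 s: v starts -65 cm/s; Δx = -65·4 + ½·5·4² = -220 cm; v ends -45 cm/s.
11–15 s: v starts -45 cm/s; Δx = -45·4 + ½·9·4² = -108 cm; v ends -9 cm/s.
x(15) = 5 + Σ Δx = -534.5 cm.

-534.5 cm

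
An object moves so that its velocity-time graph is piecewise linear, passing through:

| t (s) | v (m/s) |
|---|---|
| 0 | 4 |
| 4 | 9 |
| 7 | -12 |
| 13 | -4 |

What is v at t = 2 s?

On 0–4 s the graph is linear from 4 to 9 m/s: v(2) = 4 + (9 − 4)·(2 − 0)/(4 − 0) = 6.5 m/s.

6.5 m/s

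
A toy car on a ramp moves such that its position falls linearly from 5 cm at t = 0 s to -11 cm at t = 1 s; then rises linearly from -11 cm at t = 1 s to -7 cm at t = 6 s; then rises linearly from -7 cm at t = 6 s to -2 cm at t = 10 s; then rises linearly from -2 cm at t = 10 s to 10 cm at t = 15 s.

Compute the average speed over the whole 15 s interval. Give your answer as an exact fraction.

37/15 cm/s

Average speed = (total path length)/(elapsed time); on a piecewise-linear x-t graph the path length is Σ|Δx|.
0–1 s: |Δx| = |-11 − 5| = 16 cm
1–6 s: |Δx| = |-7 − -11| = 4 cm
6–10 s: |Δx| = |-2 − -7| = 5 cm
10–15 s: |Δx| = |10 − -2| = 12 cm
Total path = 37 cm; average speed = 37/15 = 37/15 cm/s.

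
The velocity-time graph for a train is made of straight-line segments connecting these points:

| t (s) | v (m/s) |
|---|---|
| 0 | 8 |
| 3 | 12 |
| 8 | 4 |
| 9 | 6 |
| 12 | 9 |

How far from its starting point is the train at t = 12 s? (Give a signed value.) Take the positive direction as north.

97.5 m

Displacement is the signed area under the v-t curve.
0–3 s: ½(8 + 12)(3) = 30 m
3–8 s: ½(12 + 4)(5) = 40 m
8–9 s: ½(4 + 6)(1) = 5 m
9–12 s: ½(6 + 9)(3) = 22.5 m
Net displacement = 97.5 m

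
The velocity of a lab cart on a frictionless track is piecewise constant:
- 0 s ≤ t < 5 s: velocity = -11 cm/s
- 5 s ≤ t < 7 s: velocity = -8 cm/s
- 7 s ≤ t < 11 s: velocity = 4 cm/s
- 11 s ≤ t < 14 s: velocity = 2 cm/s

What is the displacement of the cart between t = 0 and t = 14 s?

Displacement is the signed area under the v-t curve.
0–5 s: -11 × 5 = -55 cm
5–7 s: -8 × 2 = -16 cm
7–11 s: 4 × 4 = 16 cm
11–14 s: 2 × 3 = 6 cm
Net displacement = -49 cm

-49 cm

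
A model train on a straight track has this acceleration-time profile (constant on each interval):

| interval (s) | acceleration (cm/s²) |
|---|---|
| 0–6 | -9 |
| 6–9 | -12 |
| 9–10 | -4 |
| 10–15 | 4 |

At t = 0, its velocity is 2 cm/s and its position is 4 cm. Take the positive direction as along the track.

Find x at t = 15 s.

-856 cm

On each constant-a segment, Δv = aΔt and Δx = v₀Δt + ½aΔt²; chain segment to segment.
0–6 s: v starts 2 cm/s; Δx = 2·6 + ½·-9·6² = -150 cm; v ends -52 cm/s.
6–9 s: v starts -52 cm/s; Δx = -52·3 + ½·-12·3² = -210 cm; v ends -88 cm/s.
9–10 s: v starts -88 cm/s; Δx = -88·1 + ½·-4·1² = -90 cm; v ends -92 cm/s.
10–15 s: v starts -92 cm/s; Δx = -92·5 + ½·4·5² = -410 cm; v ends -72 cm/s.
x(15) = 4 + Σ Δx = -856 cm.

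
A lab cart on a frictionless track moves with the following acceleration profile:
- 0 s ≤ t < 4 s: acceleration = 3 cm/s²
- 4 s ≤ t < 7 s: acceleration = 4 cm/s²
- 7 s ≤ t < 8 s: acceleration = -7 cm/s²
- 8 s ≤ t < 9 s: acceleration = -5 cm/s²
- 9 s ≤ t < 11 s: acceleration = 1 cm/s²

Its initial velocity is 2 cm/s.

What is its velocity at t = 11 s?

16 cm/s

Δv equals the area under the a-t graph; then v = v₀ + Δv.
0–4 s: 3 × 4 = 12 cm/s
4–7 s: 4 × 3 = 12 cm/s
7–8 s: -7 × 1 = -7 cm/s
8–9 s: -5 × 1 = -5 cm/s
9–11 s: 1 × 2 = 2 cm/s
Δv = 14 cm/s, so v(11) = 2 + (14) = 16 cm/s.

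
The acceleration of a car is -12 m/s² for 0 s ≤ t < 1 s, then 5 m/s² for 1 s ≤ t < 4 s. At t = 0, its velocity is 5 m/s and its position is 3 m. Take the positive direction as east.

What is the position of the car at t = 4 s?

3.5 m

On each constant-a segment, Δv = aΔt and Δx = v₀Δt + ½aΔt²; chain segment to segment.
0–1 s: v starts 5 m/s; Δx = 5·1 + ½·-12·1² = -1 m; v ends -7 m/s.
1–4 s: v starts -7 m/s; Δx = -7·3 + ½·5·3² = 1.5 m; v ends 8 m/s.
x(4) = 3 + Σ Δx = 3.5 m.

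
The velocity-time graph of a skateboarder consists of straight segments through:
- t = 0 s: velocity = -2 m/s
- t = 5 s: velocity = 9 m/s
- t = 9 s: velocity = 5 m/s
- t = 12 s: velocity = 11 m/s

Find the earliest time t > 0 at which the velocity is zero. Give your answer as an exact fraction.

t = 10/11 s

v changes sign on 0–5 s (from -2 to 9); the graph is linear there, so v = 0 at t = 0 + (2)·(5 − 0)/(9 − -2) = 10/11 s.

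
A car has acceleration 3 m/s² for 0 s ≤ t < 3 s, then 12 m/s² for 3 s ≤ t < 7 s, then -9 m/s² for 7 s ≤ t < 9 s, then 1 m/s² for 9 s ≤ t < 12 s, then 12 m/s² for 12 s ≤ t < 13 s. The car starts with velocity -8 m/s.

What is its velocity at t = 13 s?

Δv equals the area under the a-t graph; then v = v₀ + Δv.
0–3 s: 3 × 3 = 9 m/s
3–7 s: 12 × 4 = 48 m/s
7–9 s: -9 × 2 = -18 m/s
9–12 s: 1 × 3 = 3 m/s
12–13 s: 12 × 1 = 12 m/s
Δv = 54 m/s, so v(13) = -8 + (54) = 46 m/s.

46 m/s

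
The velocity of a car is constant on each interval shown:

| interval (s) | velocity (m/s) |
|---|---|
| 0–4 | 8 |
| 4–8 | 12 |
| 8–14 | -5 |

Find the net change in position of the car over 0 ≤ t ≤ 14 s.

Displacement is the signed area under the v-t curve.
0–4 s: 8 × 4 = 32 m
4–8 s: 12 × 4 = 48 m
8–14 s: -5 × 6 = -30 m
Net displacement = 50 m

50 m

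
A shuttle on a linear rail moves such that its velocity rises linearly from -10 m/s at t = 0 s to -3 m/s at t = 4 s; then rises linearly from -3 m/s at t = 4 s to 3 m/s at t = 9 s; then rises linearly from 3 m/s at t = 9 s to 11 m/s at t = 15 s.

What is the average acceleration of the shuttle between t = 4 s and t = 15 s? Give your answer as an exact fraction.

14/11 m/s²

Average acceleration = Δv/Δt = (11 − -3)/(15 − 4) = 14/11 m/s².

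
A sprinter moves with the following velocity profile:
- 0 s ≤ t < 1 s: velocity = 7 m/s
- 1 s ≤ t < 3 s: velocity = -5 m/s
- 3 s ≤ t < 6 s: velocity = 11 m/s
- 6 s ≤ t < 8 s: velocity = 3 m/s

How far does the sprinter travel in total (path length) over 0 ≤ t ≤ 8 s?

56 m

Total distance travelled is ∫|v| dt — sum the magnitudes of each area piece.
0–1 s: |7| × 1 = 7 m
1–3 s: |-5| × 2 = 10 m
3–6 s: |11| × 3 = 33 m
6–8 s: |3| × 2 = 6 m
Total distance = 56 m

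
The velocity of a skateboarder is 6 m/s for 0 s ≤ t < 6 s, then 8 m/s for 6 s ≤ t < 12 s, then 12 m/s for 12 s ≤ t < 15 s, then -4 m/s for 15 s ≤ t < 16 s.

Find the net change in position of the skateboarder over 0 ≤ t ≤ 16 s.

116 m

Displacement is the signed area under the v-t curve.
0–6 s: 6 × 6 = 36 m
6–12 s: 8 × 6 = 48 m
12–15 s: 12 × 3 = 36 m
15–16 s: -4 × 1 = -4 m
Net displacement = 116 m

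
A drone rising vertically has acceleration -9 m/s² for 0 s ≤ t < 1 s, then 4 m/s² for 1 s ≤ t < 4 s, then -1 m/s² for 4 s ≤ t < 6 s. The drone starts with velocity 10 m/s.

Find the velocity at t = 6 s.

Δv equals the area under the a-t graph; then v = v₀ + Δv.
0–1 s: -9 × 1 = -9 m/s
1–4 s: 4 × 3 = 12 m/s
4–6 s: -1 × 2 = -2 m/s
Δv = 1 m/s, so v(6) = 10 + (1) = 11 m/s.

11 m/s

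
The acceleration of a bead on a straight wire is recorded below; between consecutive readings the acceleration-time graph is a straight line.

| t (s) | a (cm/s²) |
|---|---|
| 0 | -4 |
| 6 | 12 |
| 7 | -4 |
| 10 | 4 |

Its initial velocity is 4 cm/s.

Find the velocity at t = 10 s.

Δv equals the area under the a-t graph; then v = v₀ + Δv.
0–6 s: ½(-4 + 12)(6) = 24 cm/s
6–7 s: ½(12 + -4)(1) = 4 cm/s
7–10 s: ½(-4 + 4)(3) = 0 cm/s
Δv = 28 cm/s, so v(10) = 4 + (28) = 32 cm/s.

32 cm/s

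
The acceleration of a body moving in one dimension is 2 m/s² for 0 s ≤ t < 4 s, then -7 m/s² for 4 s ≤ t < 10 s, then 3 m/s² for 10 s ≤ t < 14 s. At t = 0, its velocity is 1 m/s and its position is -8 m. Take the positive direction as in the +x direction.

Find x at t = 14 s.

On each constant-a segment, Δv = aΔt and Δx = v₀Δt + ½aΔt²; chain segment to segment.
0–4 s: v starts 1 m/s; Δx = 1·4 + ½·2·4² = 20 m; v ends 9 m/s.
4–10 s: v starts 9 m/s; Δx = 9·6 + ½·-7·6² = -72 m; v ends -33 m/s.
10–14 s: v starts -33 m/s; Δx = -33·4 + ½·3·4² = -108 m; v ends -21 m/s.
x(14) = -8 + Σ Δx = -168 m.

-168 m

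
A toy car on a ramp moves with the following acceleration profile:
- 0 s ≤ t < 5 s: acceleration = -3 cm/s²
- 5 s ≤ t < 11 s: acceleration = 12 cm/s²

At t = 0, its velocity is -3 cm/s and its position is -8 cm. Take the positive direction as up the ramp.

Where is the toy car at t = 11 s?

47.5 cm

On each constant-a segment, Δv = aΔt and Δx = v₀Δt + ½aΔt²; chain segment to segment.
0–5 s: v starts -3 cm/s; Δx = -3·5 + ½·-3·5² = -52.5 cm; v ends -18 cm/s.
5–11 s: v starts -18 cm/s; Δx = -18·6 + ½·12·6² = 108 cm; v ends 54 cm/s.
x(11) = -8 + Σ Δx = 47.5 cm.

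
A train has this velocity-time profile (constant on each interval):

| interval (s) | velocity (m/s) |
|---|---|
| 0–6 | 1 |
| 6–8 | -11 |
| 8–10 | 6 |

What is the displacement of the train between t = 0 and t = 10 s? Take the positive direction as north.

-4 m

Displacement is the signed area under the v-t curve.
0–6 s: 1 × 6 = 6 m
6–8 s: -11 × 2 = -22 m
8–10 s: 6 × 2 = 12 m
Net displacement = -4 m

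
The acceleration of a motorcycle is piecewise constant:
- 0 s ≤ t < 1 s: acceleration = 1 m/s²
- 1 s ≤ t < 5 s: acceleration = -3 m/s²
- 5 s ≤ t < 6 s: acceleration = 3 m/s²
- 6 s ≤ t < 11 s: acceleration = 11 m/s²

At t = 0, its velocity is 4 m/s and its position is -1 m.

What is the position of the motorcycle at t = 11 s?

111.5 m

On each constant-a segment, Δv = aΔt and Δx = v₀Δt + ½aΔt²; chain segment to segment.
0–1 s: v starts 4 m/s; Δx = 4·1 + ½·1·1² = 4.5 m; v ends 5 m/s.
1–5 s: v starts 5 m/s; Δx = 5·4 + ½·-3·4² = -4 m; v ends -7 m/s.
5–6 s: v starts -7 m/s; Δx = -7·1 + ½·3·1² = -5.5 m; v ends -4 m/s.
6–11 s: v starts -4 m/s; Δx = -4·5 + ½·11·5² = 117.5 m; v ends 51 m/s.
x(11) = -1 + Σ Δx = 111.5 m.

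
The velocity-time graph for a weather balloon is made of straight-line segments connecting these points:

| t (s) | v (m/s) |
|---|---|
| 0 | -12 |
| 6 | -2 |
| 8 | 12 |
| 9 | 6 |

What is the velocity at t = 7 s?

5 m/s

On 6–8 s the graph is linear from -2 to 12 m/s: v(7) = -2 + (12 − -2)·(7 − 6)/(8 − 6) = 5 m/s.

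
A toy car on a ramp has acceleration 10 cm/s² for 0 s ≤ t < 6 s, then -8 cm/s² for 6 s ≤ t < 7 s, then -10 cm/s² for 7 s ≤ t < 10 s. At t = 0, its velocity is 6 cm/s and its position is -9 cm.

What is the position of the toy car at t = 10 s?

398 cm

On each constant-a segment, Δv = aΔt and Δx = v₀Δt + ½aΔt²; chain segment to segment.
0–6 s: v starts 6 cm/s; Δx = 6·6 + ½·10·6² = 216 cm; v ends 66 cm/s.
6–7 s: v starts 66 cm/s; Δx = 66·1 + ½·-8·1² = 62 cm; v ends 58 cm/s.
7–10 s: v starts 58 cm/s; Δx = 58·3 + ½·-10·3² = 129 cm; v ends 28 cm/s.
x(10) = -9 + Σ Δx = 398 cm.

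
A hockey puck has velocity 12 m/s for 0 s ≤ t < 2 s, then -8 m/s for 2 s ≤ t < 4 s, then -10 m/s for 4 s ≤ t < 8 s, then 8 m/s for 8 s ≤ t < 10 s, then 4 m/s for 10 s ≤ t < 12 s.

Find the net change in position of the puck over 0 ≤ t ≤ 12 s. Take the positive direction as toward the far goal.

-8 m

Displacement is the signed area under the v-t curve.
0–2 s: 12 × 2 = 24 m
2–4 s: -8 × 2 = -16 m
4–8 s: -10 × 4 = -40 m
8–10 s: 8 × 2 = 16 m
10–12 s: 4 × 2 = 8 m
Net displacement = -8 m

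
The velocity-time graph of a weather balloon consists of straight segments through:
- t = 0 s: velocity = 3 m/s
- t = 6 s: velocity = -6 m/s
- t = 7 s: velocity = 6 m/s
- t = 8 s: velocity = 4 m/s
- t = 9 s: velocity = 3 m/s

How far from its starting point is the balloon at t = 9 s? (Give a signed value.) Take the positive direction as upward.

Net displacement equals the area under the velocity-time graph (areas below the axis count negative).
0–6 s: ½(3 + -6)(6) = -9 m
6–7 s: ½(-6 + 6)(1) = 0 m
7–8 s: ½(6 + 4)(1) = 5 m
8–9 s: ½(4 + 3)(1) = 3.5 m
Net displacement = -0.5 m

-0.5 m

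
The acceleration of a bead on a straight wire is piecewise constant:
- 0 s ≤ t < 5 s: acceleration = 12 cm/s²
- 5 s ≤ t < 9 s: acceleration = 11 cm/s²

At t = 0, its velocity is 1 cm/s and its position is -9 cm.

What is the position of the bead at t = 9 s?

On each constant-a segment, Δv = aΔt and Δx = v₀Δt + ½aΔt²; chain segment to segment.
0–5 s: v starts 1 cm/s; Δx = 1·5 + ½·12·5² = 155 cm; v ends 61 cm/s.
5–9 s: v starts 61 cm/s; Δx = 61·4 + ½·11·4² = 332 cm; v ends 105 cm/s.
x(9) = -9 + Σ Δx = 478 cm.

478 cm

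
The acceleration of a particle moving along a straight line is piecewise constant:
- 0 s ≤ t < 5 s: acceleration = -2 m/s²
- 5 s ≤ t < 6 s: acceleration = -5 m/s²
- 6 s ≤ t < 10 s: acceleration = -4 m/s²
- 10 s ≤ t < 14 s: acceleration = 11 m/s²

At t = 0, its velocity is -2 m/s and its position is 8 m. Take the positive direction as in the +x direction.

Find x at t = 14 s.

On each constant-a segment, Δv = aΔt and Δx = v₀Δt + ½aΔt²; chain segment to segment.
0–5 s: v starts -2 m/s; Δx = -2·5 + ½·-2·5² = -35 m; v ends -12 m/s.
5–6 s: v starts -12 m/s; Δx = -12·1 + ½·-5·1² = -14.5 m; v ends -17 m/s.
6–10 s: v starts -17 m/s; Δx = -17·4 + ½·-4·4² = -100 m; v ends -33 m/s.
10–14 s: v starts -33 m/s; Δx = -33·4 + ½·11·4² = -44 m; v ends 11 m/s.
x(14) = 8 + Σ Δx = -185.5 m.

-185.5 m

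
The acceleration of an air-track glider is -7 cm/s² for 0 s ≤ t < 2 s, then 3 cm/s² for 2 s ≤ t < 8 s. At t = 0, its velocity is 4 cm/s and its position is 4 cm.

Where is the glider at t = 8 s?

-8 cm

On each constant-a segment, Δv = aΔt and Δx = v₀Δt + ½aΔt²; chain segment to segment.
0–2 s: v starts 4 cm/s; Δx = 4·2 + ½·-7·2² = -6 cm; v ends -10 cm/s.
2–8 s: v starts -10 cm/s; Δx = -10·6 + ½·3·6² = -6 cm; v ends 8 cm/s.
x(8) = 4 + Σ Δx = -8 cm.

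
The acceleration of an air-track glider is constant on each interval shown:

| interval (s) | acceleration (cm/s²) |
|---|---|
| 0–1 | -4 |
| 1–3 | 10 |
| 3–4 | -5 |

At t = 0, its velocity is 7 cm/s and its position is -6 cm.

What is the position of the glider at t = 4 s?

45.5 cm

On each constant-a segment, Δv = aΔt and Δx = v₀Δt + ½aΔt²; chain segment to segment.
0–1 s: v starts 7 cm/s; Δx = 7·1 + ½·-4·1² = 5 cm; v ends 3 cm/s.
1–3 s: v starts 3 cm/s; Δx = 3·2 + ½·10·2² = 26 cm; v ends 23 cm/s.
3–4 s: v starts 23 cm/s; Δx = 23·1 + ½·-5·1² = 20.5 cm; v ends 18 cm/s.
x(4) = -6 + Σ Δx = 45.5 cm.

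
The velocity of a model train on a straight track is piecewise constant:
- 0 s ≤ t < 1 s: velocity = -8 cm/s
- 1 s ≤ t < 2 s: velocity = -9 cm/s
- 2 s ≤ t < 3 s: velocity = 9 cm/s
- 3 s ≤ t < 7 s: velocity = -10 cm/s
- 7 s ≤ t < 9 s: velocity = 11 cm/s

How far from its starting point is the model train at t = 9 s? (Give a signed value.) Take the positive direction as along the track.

-26 cm

Displacement is the signed area under the v-t curve.
0–1 s: -8 × 1 = -8 cm
1–2 s: -9 × 1 = -9 cm
2–3 s: 9 × 1 = 9 cm
3–7 s: -10 × 4 = -40 cm
7–9 s: 11 × 2 = 22 cm
Net displacement = -26 cm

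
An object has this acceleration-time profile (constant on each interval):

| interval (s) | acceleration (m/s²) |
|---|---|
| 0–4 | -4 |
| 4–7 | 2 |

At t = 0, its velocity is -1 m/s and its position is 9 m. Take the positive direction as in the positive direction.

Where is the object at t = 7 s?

-69 m

On each constant-a segment, Δv = aΔt and Δx = v₀Δt + ½aΔt²; chain segment to segment.
0–4 s: v starts -1 m/s; Δx = -1·4 + ½·-4·4² = -36 m; v ends -17 m/s.
4–7 s: v starts -17 m/s; Δx = -17·3 + ½·2·3² = -42 m; v ends -11 m/s.
x(7) = 9 + Σ Δx = -69 m.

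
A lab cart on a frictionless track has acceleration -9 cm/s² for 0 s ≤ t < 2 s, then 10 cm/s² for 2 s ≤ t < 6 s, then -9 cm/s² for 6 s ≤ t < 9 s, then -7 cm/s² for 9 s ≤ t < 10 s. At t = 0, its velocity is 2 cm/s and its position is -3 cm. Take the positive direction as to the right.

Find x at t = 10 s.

24 cm

On each constant-a segment, Δv = aΔt and Δx = v₀Δt + ½aΔt²; chain segment to segment.
0–2 s: v starts 2 cm/s; Δx = 2·2 + ½·-9·2² = -14 cm; v ends -16 cm/s.
2–6 s: v starts -16 cm/s; Δx = -16·4 + ½·10·4² = 16 cm; v ends 24 cm/s.
6–9 s: v starts 24 cm/s; Δx = 24·3 + ½·-9·3² = 31.5 cm; v ends -3 cm/s.
9–10 s: v starts -3 cm/s; Δx = -3·1 + ½·-7·1² = -6.5 cm; v ends -10 cm/s.
x(10) = -3 + Σ Δx = 24 cm.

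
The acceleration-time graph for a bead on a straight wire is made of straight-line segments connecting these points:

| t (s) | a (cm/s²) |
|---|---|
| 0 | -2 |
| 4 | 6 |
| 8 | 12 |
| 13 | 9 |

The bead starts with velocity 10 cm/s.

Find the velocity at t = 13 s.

Δv equals the area under the a-t graph; then v = v₀ + Δv.
0–4 s: ½(-2 + 6)(4) = 8 cm/s
4–8 s: ½(6 + 12)(4) = 36 cm/s
8–13 s: ½(12 + 9)(5) = 52.5 cm/s
Δv = 96.5 cm/s, so v(13) = 10 + (96.5) = 106.5 cm/s.

106.5 cm/s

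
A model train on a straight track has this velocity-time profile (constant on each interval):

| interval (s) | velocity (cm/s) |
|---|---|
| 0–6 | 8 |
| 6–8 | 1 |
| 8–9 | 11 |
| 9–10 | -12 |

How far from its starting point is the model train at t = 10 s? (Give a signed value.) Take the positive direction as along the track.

Net displacement equals the area under the velocity-time graph (areas below the axis count negative).
0–6 s: 8 × 6 = 48 cm
6–8 s: 1 × 2 = 2 cm
8–9 s: 11 × 1 = 11 cm
9–10 s: -12 × 1 = -12 cm
Net displacement = 49 cm

49 cm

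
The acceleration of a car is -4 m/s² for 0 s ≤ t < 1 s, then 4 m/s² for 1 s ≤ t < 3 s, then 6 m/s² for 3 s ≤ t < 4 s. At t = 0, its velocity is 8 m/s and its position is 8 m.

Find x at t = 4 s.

45 m

On each constant-a segment, Δv = aΔt and Δx = v₀Δt + ½aΔt²; chain segment to segment.
0–1 s: v starts 8 m/s; Δx = 8·1 + ½·-4·1² = 6 m; v ends 4 m/s.
1–3 s: v starts 4 m/s; Δx = 4·2 + ½·4·2² = 16 m; v ends 12 m/s.
3–4 s: v starts 12 m/s; Δx = 12·1 + ½·6·1² = 15 m; v ends 18 m/s.
x(4) = 8 + Σ Δx = 45 m.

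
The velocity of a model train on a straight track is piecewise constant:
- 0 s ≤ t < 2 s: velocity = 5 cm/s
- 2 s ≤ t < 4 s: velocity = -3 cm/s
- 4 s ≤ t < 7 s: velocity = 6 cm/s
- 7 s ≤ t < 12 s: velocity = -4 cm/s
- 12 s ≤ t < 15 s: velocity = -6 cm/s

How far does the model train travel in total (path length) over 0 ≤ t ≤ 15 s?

72 cm

Distance (not displacement) is the total path length: add the absolute areas under v-t.
0–2 s: |5| × 2 = 10 cm
2–4 s: |-3| × 2 = 6 cm
4–7 s: |6| × 3 = 18 cm
7–12 s: |-4| × 5 = 20 cm
12–15 s: |-6| × 3 = 18 cm
Total distance = 72 cm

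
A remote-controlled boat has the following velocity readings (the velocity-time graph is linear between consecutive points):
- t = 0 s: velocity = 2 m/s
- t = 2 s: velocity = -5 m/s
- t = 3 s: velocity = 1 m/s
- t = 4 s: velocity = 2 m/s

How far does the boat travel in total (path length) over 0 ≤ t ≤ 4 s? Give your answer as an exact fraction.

164/21 m

Distance (not displacement) is the total path length: add the absolute areas under v-t.
0–2 s: v = 0 at t = 4/7 s; triangle areas 4/7 + 25/7 = 29/7 m
2–3 s: v = 0 at t = 17/6 s; triangle areas 25/12 + 1/12 = 13/6 m
3–4 s: |½(1 + 2)(1)| = 1.5 m
Total distance = 164/21 m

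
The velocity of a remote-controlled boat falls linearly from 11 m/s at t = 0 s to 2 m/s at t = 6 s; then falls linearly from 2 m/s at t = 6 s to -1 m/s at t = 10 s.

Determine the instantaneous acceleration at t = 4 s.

Acceleration is the slope of the v-t graph on 0–6 s: (2 − 11)/(6 − 0) = -1.5 m/s².

-1.5 m/s²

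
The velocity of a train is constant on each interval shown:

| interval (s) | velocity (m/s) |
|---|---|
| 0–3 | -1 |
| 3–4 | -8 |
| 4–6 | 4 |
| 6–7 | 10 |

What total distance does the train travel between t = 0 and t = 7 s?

Total distance travelled is ∫|v| dt — sum the magnitudes of each area piece.
0–3 s: |-1| × 3 = 3 m
3–4 s: |-8| × 1 = 8 m
4–6 s: |4| × 2 = 8 m
6–7 s: |10| × 1 = 10 m
Total distance = 29 m

29 m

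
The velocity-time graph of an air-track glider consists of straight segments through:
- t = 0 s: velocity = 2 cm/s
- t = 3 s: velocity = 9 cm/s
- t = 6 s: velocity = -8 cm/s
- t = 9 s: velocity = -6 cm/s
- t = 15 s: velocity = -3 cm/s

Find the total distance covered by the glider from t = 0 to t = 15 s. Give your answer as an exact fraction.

Total distance travelled is ∫|v| dt — sum the magnitudes of each area piece.
0–3 s: |½(2 + 9)(3)| = 16.5 cm
3–6 s: v = 0 at t = 78/17 s; triangle areas 243/34 + 96/17 = 435/34 cm
6–9 s: |½(-8 + -6)(3)| = 21 cm
9–15 s: |½(-6 + -3)(6)| = 27 cm
Total distance = 1314/17 cm

1314/17 cm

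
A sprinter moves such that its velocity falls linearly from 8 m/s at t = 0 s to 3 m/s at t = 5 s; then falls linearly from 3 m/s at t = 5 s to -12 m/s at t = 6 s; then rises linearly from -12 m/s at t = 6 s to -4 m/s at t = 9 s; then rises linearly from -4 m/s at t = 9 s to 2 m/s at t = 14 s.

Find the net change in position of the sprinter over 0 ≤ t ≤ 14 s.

Displacement is the signed area under the v-t curve.
0–5 s: ½(8 + 3)(5) = 27.5 m
5–6 s: ½(3 + -12)(1) = -4.5 m
6–9 s: ½(-12 + -4)(3) = -24 m
9–14 s: ½(-4 + 2)(5) = -5 m
Net displacement = -6 m

-6 m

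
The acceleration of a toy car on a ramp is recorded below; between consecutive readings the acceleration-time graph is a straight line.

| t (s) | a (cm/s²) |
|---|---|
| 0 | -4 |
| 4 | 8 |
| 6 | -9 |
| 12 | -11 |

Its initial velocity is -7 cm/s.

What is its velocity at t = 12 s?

-60 cm/s

Δv equals the area under the a-t graph; then v = v₀ + Δv.
0–4 s: ½(-4 + 8)(4) = 8 cm/s
4–6 s: ½(8 + -9)(2) = -1 cm/s
6–12 s: ½(-9 + -11)(6) = -60 cm/s
Δv = -53 cm/s, so v(12) = -7 + (-53) = -60 cm/s.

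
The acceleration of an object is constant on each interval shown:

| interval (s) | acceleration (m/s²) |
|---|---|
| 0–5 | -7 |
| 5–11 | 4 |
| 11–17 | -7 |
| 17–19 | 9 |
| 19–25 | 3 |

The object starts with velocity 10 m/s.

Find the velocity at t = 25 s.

Δv equals the area under the a-t graph; then v = v₀ + Δv.
0–5 s: -7 × 5 = -35 m/s
5–11 s: 4 × 6 = 24 m/s
11–17 s: -7 × 6 = -42 m/s
17–19 s: 9 × 2 = 18 m/s
19–25 s: 3 × 6 = 18 m/s
Δv = -17 m/s, so v(25) = 10 + (-17) = -7 m/s.

-7 m/s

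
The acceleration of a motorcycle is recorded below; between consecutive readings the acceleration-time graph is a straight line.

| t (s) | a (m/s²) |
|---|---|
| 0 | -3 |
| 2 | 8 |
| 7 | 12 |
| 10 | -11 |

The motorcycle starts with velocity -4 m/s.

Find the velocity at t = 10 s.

Δv equals the area under the a-t graph; then v = v₀ + Δv.
0–2 s: ½(-3 + 8)(2) = 5 m/s
2–7 s: ½(8 + 12)(5) = 50 m/s
7–10 s: ½(12 + -11)(3) = 1.5 m/s
Δv = 56.5 m/s, so v(10) = -4 + (56.5) = 52.5 m/s.

52.5 m/s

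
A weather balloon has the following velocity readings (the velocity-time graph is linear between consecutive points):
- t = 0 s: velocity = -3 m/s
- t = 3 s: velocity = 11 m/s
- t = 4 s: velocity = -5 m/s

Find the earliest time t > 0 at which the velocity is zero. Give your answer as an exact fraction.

t = 9/14 s

v changes sign on 0–3 s (from -3 to 11); the graph is linear there, so v = 0 at t = 0 + (3)·(3 − 0)/(11 − -3) = 9/14 s.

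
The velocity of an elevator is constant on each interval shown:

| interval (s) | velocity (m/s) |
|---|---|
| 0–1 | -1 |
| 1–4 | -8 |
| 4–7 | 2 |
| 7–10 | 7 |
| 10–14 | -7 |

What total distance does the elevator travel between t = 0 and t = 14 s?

80 m

Distance (not displacement) is the total path length: add the absolute areas under v-t.
0–1 s: |-1| × 1 = 1 m
1–4 s: |-8| × 3 = 24 m
4–7 s: |2| × 3 = 6 m
7–10 s: |7| × 3 = 21 m
10–14 s: |-7| × 4 = 28 m
Total distance = 80 m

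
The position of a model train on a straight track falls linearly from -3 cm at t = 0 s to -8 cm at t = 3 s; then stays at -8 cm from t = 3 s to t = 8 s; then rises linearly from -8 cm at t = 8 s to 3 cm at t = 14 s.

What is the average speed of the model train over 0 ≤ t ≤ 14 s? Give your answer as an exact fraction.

Average speed = (total path length)/(elapsed time); on a piecewise-linear x-t graph the path length is Σ|Δx|.
0–3 s: |Δx| = |-8 − -3| = 5 cm
3–8 s: |Δx| = |-8 − -8| = 0 cm
8–14 s: |Δx| = |3 − -8| = 11 cm
Total path = 16 cm; average speed = 16/14 = 8/7 cm/s.

8/7 cm/s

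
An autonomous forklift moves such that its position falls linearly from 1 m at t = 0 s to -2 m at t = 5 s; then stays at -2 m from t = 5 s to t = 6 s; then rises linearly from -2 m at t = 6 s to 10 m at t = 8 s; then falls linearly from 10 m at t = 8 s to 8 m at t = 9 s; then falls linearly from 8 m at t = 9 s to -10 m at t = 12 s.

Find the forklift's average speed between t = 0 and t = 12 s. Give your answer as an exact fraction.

Average speed = (total path length)/(elapsed time); on a piecewise-linear x-t graph the path length is Σ|Δx|.
0–5 s: |Δx| = |-2 − 1| = 3 m
5–6 s: |Δx| = |-2 − -2| = 0 m
6–8 s: |Δx| = |10 − -2| = 12 m
8–9 s: |Δx| = |8 − 10| = 2 m
9–12 s: |Δx| = |-10 − 8| = 18 m
Total path = 35 m; average speed = 35/12 = 35/12 m/s.

35/12 m/s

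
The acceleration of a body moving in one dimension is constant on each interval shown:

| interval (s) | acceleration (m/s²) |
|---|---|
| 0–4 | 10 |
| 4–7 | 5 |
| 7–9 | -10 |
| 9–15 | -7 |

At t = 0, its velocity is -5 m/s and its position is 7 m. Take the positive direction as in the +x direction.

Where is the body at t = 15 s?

On each constant-a segment, Δv = aΔt and Δx = v₀Δt + ½aΔt²; chain segment to segment.
0–4 s: v starts -5 m/s; Δx = -5·4 + ½·10·4² = 60 m; v ends 35 m/s.
4–7 s: v starts 35 m/s; Δx = 35·3 + ½·5·3² = 127.5 m; v ends 50 m/s.
7–9 s: v starts 50 m/s; Δx = 50·2 + ½·-10·2² = 80 m; v ends 30 m/s.
9–15 s: v starts 30 m/s; Δx = 30·6 + ½·-7·6² = 54 m; v ends -12 m/s.
x(15) = 7 + Σ Δx = 328.5 m.

328.5 m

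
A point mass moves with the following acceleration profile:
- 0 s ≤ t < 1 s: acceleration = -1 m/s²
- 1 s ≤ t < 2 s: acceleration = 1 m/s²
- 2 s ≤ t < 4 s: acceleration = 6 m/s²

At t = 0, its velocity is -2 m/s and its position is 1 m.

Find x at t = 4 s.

4 m

On each constant-a segment, Δv = aΔt and Δx = v₀Δt + ½aΔt²; chain segment to segment.
0–1 s: v starts -2 m/s; Δx = -2·1 + ½·-1·1² = -2.5 m; v ends -3 m/s.
1–2 s: v starts -3 m/s; Δx = -3·1 + ½·1·1² = -2.5 m; v ends -2 m/s.
2–4 s: v starts -2 m/s; Δx = -2·2 + ½·6·2² = 8 m; v ends 10 m/s.
x(4) = 1 + Σ Δx = 4 m.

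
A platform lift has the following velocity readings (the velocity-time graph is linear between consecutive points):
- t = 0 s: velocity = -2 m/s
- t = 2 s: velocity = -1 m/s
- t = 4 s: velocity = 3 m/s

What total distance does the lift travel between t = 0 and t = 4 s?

5.5 m

Distance (not displacement) is the total path length: add the absolute areas under v-t.
0–2 s: |½(-2 + -1)(2)| = 3 m
2–4 s: v = 0 at t = 2.5 s; triangle areas 0.25 + 2.25 = 2.5 m
Total distance = 5.5 m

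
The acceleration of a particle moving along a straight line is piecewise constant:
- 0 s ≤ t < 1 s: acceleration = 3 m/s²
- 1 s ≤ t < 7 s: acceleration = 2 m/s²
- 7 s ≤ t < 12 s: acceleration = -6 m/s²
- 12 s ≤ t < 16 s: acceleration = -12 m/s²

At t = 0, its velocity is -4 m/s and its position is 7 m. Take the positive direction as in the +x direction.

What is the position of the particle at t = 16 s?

On each constant-a segment, Δv = aΔt and Δx = v₀Δt + ½aΔt²; chain segment to segment.
0–1 s: v starts -4 m/s; Δx = -4·1 + ½·3·1² = -2.5 m; v ends -1 m/s.
1–7 s: v starts -1 m/s; Δx = -1·6 + ½·2·6² = 30 m; v ends 11 m/s.
7–12 s: v starts 11 m/s; Δx = 11·5 + ½·-6·5² = -20 m; v ends -19 m/s.
12–16 s: v starts -19 m/s; Δx = -19·4 + ½·-12·4² = -172 m; v ends -67 m/s.
x(16) = 7 + Σ Δx = -157.5 m.

-157.5 m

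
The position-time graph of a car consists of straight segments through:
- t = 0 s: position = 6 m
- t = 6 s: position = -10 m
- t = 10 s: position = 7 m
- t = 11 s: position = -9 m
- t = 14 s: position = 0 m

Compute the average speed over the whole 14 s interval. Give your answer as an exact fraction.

Average speed = (total path length)/(elapsed time); on a piecewise-linear x-t graph the path length is Σ|Δx|.
0–6 s: |Δx| = |-10 − 6| = 16 m
6–10 s: |Δx| = |7 − -10| = 17 m
10–11 s: |Δx| = |-9 − 7| = 16 m
11–14 s: |Δx| = |0 − -9| = 9 m
Total path = 58 m; average speed = 58/14 = 29/7 m/s.

29/7 m/s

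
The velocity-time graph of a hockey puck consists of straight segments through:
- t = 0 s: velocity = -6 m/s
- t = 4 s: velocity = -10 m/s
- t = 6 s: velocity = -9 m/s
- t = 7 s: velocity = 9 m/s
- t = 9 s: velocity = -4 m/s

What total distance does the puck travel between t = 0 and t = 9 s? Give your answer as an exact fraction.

1637/26 m

Distance (not displacement) is the total path length: add the absolute areas under v-t.
0–4 s: |½(-6 + -10)(4)| = 32 m
4–6 s: |½(-10 + -9)(2)| = 19 m
6–7 s: v = 0 at t = 6.5 s; triangle areas 2.25 + 2.25 = 4.5 m
7–9 s: v = 0 at t = 109/13 s; triangle areas 81/13 + 16/13 = 97/13 m
Total distance = 1637/26 m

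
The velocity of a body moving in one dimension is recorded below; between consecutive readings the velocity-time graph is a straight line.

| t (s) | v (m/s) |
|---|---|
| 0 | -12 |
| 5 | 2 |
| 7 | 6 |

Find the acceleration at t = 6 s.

2 m/s²

Acceleration is the slope of the v-t graph on 5–7 s: (6 − 2)/(7 − 5) = 2 m/s².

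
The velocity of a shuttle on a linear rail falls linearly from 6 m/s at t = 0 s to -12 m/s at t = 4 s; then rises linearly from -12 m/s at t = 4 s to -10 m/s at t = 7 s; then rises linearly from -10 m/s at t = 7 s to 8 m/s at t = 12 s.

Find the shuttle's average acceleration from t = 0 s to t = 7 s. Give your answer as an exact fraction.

-16/7 m/s²

Average acceleration = Δv/Δt = (-10 − 6)/(7 − 0) = -16/7 m/s².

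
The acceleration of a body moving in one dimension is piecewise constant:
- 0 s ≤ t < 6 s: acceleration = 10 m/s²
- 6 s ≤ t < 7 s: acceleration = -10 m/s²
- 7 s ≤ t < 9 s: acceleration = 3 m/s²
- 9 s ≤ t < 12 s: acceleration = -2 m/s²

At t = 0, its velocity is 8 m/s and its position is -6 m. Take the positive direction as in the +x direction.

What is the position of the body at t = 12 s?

590 m

On each constant-a segment, Δv = aΔt and Δx = v₀Δt + ½aΔt²; chain segment to segment.
0–6 s: v starts 8 m/s; Δx = 8·6 + ½·10·6² = 228 m; v ends 68 m/s.
6–7 s: v starts 68 m/s; Δx = 68·1 + ½·-10·1² = 63 m; v ends 58 m/s.
7–9 s: v starts 58 m/s; Δx = 58·2 + ½·3·2² = 122 m; v ends 64 m/s.
9–12 s: v starts 64 m/s; Δx = 64·3 + ½·-2·3² = 183 m; v ends 58 m/s.
x(12) = -6 + Σ Δx = 590 m.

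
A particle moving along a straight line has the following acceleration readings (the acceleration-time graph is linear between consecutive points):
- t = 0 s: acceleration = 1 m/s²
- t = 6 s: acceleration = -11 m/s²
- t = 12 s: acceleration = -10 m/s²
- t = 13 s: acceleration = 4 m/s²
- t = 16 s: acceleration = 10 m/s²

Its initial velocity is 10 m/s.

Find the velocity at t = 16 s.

Δv equals the area under the a-t graph; then v = v₀ + Δv.
0–6 s: ½(1 + -11)(6) = -30 m/s
6–12 s: ½(-11 + -10)(6) = -63 m/s
12–13 s: ½(-10 + 4)(1) = -3 m/s
13–16 s: ½(4 + 10)(3) = 21 m/s
Δv = -75 m/s, so v(16) = 10 + (-75) = -65 m/s.

-65 m/s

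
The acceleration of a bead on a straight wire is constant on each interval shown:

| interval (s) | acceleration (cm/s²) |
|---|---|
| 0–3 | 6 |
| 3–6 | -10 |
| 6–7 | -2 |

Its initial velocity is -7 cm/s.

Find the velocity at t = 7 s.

-21 cm/s

Δv equals the area under the a-t graph; then v = v₀ + Δv.
0–3 s: 6 × 3 = 18 cm/s
3–6 s: -10 × 3 = -30 cm/s
6–7 s: -2 × 1 = -2 cm/s
Δv = -14 cm/s, so v(7) = -7 + (-14) = -21 cm/s.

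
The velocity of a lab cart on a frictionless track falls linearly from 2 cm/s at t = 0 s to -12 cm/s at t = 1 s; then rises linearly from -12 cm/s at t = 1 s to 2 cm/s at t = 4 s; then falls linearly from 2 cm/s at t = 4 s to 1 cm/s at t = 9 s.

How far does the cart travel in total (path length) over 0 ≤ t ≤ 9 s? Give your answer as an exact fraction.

401/14 cm

Distance (not displacement) is the total path length: add the absolute areas under v-t.
0–1 s: v = 0 at t = 1/7 s; triangle areas 1/7 + 36/7 = 37/7 cm
1–4 s: v = 0 at t = 25/7 s; triangle areas 108/7 + 3/7 = 111/7 cm
4–9 s: |½(2 + 1)(5)| = 7.5 cm
Total distance = 401/14 cm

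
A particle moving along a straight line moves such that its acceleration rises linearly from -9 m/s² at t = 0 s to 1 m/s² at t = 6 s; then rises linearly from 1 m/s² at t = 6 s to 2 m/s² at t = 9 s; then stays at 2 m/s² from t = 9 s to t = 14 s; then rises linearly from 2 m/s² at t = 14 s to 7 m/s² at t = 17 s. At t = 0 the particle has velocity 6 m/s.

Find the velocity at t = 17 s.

10 m/s

Δv equals the area under the a-t graph; then v = v₀ + Δv.
0–6 s: ½(-9 + 1)(6) = -24 m/s
6–9 s: ½(1 + 2)(3) = 4.5 m/s
9–14 s: 2 × 5 = 10 m/s
14–17 s: ½(2 + 7)(3) = 13.5 m/s
Δv = 4 m/s, so v(17) = 6 + (4) = 10 m/s.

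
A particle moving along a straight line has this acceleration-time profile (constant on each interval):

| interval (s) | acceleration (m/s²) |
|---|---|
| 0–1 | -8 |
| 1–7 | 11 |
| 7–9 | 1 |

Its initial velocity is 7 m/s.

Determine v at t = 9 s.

67 m/s

Δv equals the area under the a-t graph; then v = v₀ + Δv.
0–1 s: -8 × 1 = -8 m/s
1–7 s: 11 × 6 = 66 m/s
7–9 s: 1 × 2 = 2 m/s
Δv = 60 m/s, so v(9) = 7 + (60) = 67 m/s.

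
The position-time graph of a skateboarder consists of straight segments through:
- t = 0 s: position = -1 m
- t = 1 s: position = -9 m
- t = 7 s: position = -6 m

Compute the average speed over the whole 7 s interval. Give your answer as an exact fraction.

11/7 m/s

Average speed = (total path length)/(elapsed time); on a piecewise-linear x-t graph the path length is Σ|Δx|.
0–1 s: |Δx| = |-9 − -1| = 8 m
1–7 s: |Δx| = |-6 − -9| = 3 m
Total path = 11 m; average speed = 11/7 = 11/7 m/s.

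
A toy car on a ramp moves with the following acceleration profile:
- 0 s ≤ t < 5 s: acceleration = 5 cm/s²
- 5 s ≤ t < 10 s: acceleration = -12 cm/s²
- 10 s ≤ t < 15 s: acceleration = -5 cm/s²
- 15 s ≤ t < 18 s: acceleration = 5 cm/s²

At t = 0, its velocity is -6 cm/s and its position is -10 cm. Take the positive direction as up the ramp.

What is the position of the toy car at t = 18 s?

-475.5 cm

On each constant-a segment, Δv = aΔt and Δx = v₀Δt + ½aΔt²; chain segment to segment.
0–5 s: v starts -6 cm/s; Δx = -6·5 + ½·5·5² = 32.5 cm; v ends 19 cm/s.
5–10 s: v starts 19 cm/s; Δx = 19·5 + ½·-12·5² = -55 cm; v ends -41 cm/s.
10–15 s: v starts -41 cm/s; Δx = -41·5 + ½·-5·5² = -267.5 cm; v ends -66 cm/s.
15–18 s: v starts -66 cm/s; Δx = -66·3 + ½·5·3² = -175.5 cm; v ends -51 cm/s.
x(18) = -10 + Σ Δx = -475.5 cm.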